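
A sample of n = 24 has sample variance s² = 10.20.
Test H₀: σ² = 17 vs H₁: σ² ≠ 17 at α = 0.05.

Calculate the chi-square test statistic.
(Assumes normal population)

df = n - 1 = 23
χ² = (n-1)s²/σ₀² = 23×10.20/17 = 13.8000
Critical values: χ²_{0.975,23} = 11.689, χ²_{0.025,23} = 38.076
Rejection region: χ² < 11.689 or χ² > 38.076
Decision: fail to reject H₀

Answer: χ² = 13.8000, fail to reject H₀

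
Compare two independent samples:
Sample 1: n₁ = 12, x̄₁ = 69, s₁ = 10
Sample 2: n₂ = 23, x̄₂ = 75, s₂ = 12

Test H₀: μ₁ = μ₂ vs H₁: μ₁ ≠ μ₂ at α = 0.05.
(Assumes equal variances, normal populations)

Pooled variance: s²_p = [11×10² + 22×12²]/(33) = 129.3333
s_p = 11.3725
SE = s_p×√(1/n₁ + 1/n₂) = 11.3725×√(1/12 + 1/23) = 4.0498
t = (x̄₁ - x̄₂)/SE = (69 - 75)/4.0498 = -1.4816
df = 33, t-critical = ±2.035
Decision: fail to reject H₀

Answer: t = -1.4816, fail to reject H₀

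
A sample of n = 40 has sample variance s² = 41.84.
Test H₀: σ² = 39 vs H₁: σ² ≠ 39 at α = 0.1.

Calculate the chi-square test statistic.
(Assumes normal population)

Answer: χ² = 41.8400, fail to reject H₀

Derivation:
df = n - 1 = 39
χ² = (n-1)s²/σ₀² = 39×41.84/39 = 41.8400
Critical values: χ²_{0.95,39} = 25.695, χ²_{0.05,39} = 54.572
Rejection region: χ² < 25.695 or χ² > 54.572
Decision: fail to reject H₀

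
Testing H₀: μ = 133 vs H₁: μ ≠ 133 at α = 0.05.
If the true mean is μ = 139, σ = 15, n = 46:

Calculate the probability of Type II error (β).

Answer: β ≈ 0.2257

Derivation:
SE = σ/√n = 15/√46 = 2.2116
Critical values: μ₀ ± z_0.025×SE = 133 ± 1.960×2.2116
Acceptance region: (128.6653, 137.3347)
Under H₁ (μ = 139): z_high = (137.3347 - 139)/2.2116 = -0.7530, z_low = (128.6653 - 139)/2.2116 = -4.6730
β = P(not reject | H₁) = Φ(-0.7530) - Φ(-4.6730) ≈ 0.2257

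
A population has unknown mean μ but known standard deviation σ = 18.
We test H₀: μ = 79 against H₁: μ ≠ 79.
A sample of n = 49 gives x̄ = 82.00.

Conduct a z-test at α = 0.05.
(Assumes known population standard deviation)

Answer: z = 1.1667, fail to reject H₀

Derivation:
Standard error: SE = σ/√n = 18/√49 = 2.5714
z-statistic: z = (x̄ - μ₀)/SE = (82.00 - 79)/2.5714 = 1.1667
Critical value: ±1.960
p-value = 0.2433
Decision: fail to reject H₀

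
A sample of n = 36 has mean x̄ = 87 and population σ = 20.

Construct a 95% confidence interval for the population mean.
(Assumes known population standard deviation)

Confidence level: 95%, α = 0.05
z_0.025 = 1.960
SE = σ/√n = 20/√36 = 3.3333
Margin of error = 1.960 × 3.3333 = 6.5333
CI: x̄ ± margin = 87 ± 6.5333
CI: (80.4667, 93.5333)

Answer: (80.4667, 93.5333)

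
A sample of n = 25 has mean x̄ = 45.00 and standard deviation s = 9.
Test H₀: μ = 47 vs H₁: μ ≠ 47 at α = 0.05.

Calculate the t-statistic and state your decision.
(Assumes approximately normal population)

df = n - 1 = 24
SE = s/√n = 9/√25 = 1.8000
t = (x̄ - μ₀)/SE = (45.00 - 47)/1.8000 = -1.1111
Critical value: t_{0.025,24} = ±2.064
p-value ≈ 0.2775
Decision: fail to reject H₀

Answer: t = -1.1111, fail to reject H₀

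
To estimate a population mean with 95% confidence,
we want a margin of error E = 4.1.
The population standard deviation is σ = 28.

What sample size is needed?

Answer: n = 180

Derivation:
z_0.025 = 1.960
n = (z×σ/E)² = (1.960×28/4.1)²
n = 179.1680
Round up: n = 180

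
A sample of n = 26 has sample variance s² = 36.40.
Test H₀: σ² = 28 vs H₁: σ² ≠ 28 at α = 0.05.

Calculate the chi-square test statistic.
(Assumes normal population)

Answer: χ² = 32.5000, fail to reject H₀

Derivation:
df = n - 1 = 25
χ² = (n-1)s²/σ₀² = 25×36.40/28 = 32.5000
Critical values: χ²_{0.975,25} = 13.120, χ²_{0.025,25} = 40.646
Rejection region: χ² < 13.120 or χ² > 40.646
Decision: fail to reject H₀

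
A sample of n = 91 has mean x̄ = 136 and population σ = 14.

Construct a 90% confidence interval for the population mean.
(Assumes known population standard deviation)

Confidence level: 90%, α = 0.1
z_0.05 = 1.645
SE = σ/√n = 14/√91 = 1.4676
Margin of error = 1.645 × 1.4676 = 2.4142
CI: x̄ ± margin = 136 ± 2.4142
CI: (133.5858, 138.4142)

Answer: (133.5858, 138.4142)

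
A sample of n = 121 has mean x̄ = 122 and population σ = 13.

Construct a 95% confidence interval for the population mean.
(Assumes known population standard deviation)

Answer: (119.6837, 124.3163)

Derivation:
Confidence level: 95%, α = 0.05
z_0.025 = 1.960
SE = σ/√n = 13/√121 = 1.1818
Margin of error = 1.960 × 1.1818 = 2.3163
CI: x̄ ± margin = 122 ± 2.3163
CI: (119.6837, 124.3163)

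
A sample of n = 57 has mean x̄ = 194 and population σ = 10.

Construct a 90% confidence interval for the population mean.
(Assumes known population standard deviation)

Confidence level: 90%, α = 0.1
z_0.05 = 1.645
SE = σ/√n = 10/√57 = 1.3245
Margin of error = 1.645 × 1.3245 = 2.1788
CI: x̄ ± margin = 194 ± 2.1788
CI: (191.8212, 196.1788)

Answer: (191.8212, 196.1788)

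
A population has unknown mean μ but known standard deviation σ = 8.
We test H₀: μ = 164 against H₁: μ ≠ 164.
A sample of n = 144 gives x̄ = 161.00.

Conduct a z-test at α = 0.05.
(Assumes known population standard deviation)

Answer: z = -4.4998, reject H₀

Derivation:
Standard error: SE = σ/√n = 8/√144 = 0.6667
z-statistic: z = (x̄ - μ₀)/SE = (161.00 - 164)/0.6667 = -4.4998
Critical value: ±1.960
p-value < 0.0001
Decision: reject H₀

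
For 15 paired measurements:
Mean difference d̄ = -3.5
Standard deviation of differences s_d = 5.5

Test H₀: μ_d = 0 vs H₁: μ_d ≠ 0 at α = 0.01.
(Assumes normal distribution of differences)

df = n - 1 = 14
SE = s_d/√n = 5.5/√15 = 1.4201
t = d̄/SE = -3.5/1.4201 = -2.4646
Critical value: t_{0.005,14} = ±2.977
p-value ≈ 0.0273
Decision: fail to reject H₀

Answer: t = -2.4646, fail to reject H₀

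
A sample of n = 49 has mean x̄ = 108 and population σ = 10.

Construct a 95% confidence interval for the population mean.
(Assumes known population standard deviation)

Confidence level: 95%, α = 0.05
z_0.025 = 1.960
SE = σ/√n = 10/√49 = 1.4286
Margin of error = 1.960 × 1.4286 = 2.8001
CI: x̄ ± margin = 108 ± 2.8001
CI: (105.1999, 110.8001)

Answer: (105.1999, 110.8001)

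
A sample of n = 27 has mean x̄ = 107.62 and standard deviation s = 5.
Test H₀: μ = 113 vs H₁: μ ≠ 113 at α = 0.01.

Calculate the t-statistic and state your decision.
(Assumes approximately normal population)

Answer: t = -5.5908, reject H₀

Derivation:
df = n - 1 = 26
SE = s/√n = 5/√27 = 0.9623
t = (x̄ - μ₀)/SE = (107.62 - 113)/0.9623 = -5.5908
Critical value: t_{0.005,26} = ±2.779
p-value < 0.0001
Decision: reject H₀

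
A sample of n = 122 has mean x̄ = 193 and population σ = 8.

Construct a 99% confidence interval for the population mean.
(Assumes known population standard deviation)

Answer: (191.1342, 194.8658)

Derivation:
Confidence level: 99%, α = 0.01
z_0.005 = 2.576
SE = σ/√n = 8/√122 = 0.7243
Margin of error = 2.576 × 0.7243 = 1.8658
CI: x̄ ± margin = 193 ± 1.8658
CI: (191.1342, 194.8658)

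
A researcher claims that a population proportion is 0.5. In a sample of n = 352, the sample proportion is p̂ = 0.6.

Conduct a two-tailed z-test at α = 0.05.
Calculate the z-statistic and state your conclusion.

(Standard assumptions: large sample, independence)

H₀: p = 0.5, H₁: p ≠ 0.5
Standard error: SE = √(p₀(1-p₀)/n) = √(0.5×0.5/352) = 0.026650
z-statistic: z = (p̂ - p₀)/SE = (0.6 - 0.5)/0.026650 = 3.7523
Critical value: z_0.025 = ±1.960
p-value = 0.0002
Decision: reject H₀ at α = 0.05

Answer: z = 3.7523, reject H₀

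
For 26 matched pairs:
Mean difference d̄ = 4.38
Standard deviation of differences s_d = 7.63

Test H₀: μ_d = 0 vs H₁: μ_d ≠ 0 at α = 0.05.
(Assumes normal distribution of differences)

df = n - 1 = 25
SE = s_d/√n = 7.63/√26 = 1.4964
t = d̄/SE = 4.38/1.4964 = 2.9270
Critical value: t_{0.025,25} = ±2.060
p-value ≈ 0.0072
Decision: reject H₀

Answer: t = 2.9270, reject H₀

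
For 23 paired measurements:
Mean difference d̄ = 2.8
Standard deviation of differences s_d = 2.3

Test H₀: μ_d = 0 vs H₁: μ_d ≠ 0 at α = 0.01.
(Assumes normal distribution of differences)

df = n - 1 = 22
SE = s_d/√n = 2.3/√23 = 0.4796
t = d̄/SE = 2.8/0.4796 = 5.8382
Critical value: t_{0.005,22} = ±2.819
p-value < 0.0001
Decision: reject H₀

Answer: t = 5.8382, reject H₀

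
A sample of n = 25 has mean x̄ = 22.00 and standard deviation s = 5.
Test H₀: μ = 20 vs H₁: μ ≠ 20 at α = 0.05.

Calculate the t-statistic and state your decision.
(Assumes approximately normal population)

Answer: t = 2.0000, fail to reject H₀

Derivation:
df = n - 1 = 24
SE = s/√n = 5/√25 = 1.0000
t = (x̄ - μ₀)/SE = (22.00 - 20)/1.0000 = 2.0000
Critical value: t_{0.025,24} = ±2.064
p-value ≈ 0.0569
Decision: fail to reject H₀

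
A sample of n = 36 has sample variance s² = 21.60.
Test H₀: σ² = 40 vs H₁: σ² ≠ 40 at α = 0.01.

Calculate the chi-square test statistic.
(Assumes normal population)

df = n - 1 = 35
χ² = (n-1)s²/σ₀² = 35×21.60/40 = 18.9000
Critical values: χ²_{0.995,35} = 17.192, χ²_{0.005,35} = 60.275
Rejection region: χ² < 17.192 or χ² > 60.275
Decision: fail to reject H₀

Answer: χ² = 18.9000, fail to reject H₀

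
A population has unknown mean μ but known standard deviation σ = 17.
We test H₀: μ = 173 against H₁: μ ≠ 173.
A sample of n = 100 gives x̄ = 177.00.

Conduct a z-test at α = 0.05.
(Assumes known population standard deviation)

Standard error: SE = σ/√n = 17/√100 = 1.7000
z-statistic: z = (x̄ - μ₀)/SE = (177.00 - 173)/1.7000 = 2.3529
Critical value: ±1.960
p-value = 0.0186
Decision: reject H₀

Answer: z = 2.3529, reject H₀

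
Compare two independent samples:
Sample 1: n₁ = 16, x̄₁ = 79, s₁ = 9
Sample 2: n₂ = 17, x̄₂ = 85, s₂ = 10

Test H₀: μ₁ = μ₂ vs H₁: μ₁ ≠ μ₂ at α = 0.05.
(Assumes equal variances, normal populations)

Pooled variance: s²_p = [15×9² + 16×10²]/(31) = 90.8065
s_p = 9.5292
SE = s_p×√(1/n₁ + 1/n₂) = 9.5292×√(1/16 + 1/17) = 3.3192
t = (x̄₁ - x̄₂)/SE = (79 - 85)/3.3192 = -1.8077
df = 31, t-critical = ±2.040
Decision: fail to reject H₀

Answer: t = -1.8077, fail to reject H₀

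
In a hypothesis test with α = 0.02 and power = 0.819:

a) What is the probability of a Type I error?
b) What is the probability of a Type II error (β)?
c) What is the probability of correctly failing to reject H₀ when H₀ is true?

Answer: a) 0.02, b) 0.181, c) 0.98

Derivation:
a) Type I error probability = α = 0.02
b) Power = P(reject H₀ | H₁ true) = 1 - β = 0.819, so Type II error probability = β = 1 - Power = 0.181
c) P(fail to reject H₀ | H₀ true) = 1 - α = 0.98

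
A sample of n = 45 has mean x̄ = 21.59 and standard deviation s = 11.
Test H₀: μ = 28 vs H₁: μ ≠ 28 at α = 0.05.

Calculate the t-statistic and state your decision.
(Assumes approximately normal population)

df = n - 1 = 44
SE = s/√n = 11/√45 = 1.6398
t = (x̄ - μ₀)/SE = (21.59 - 28)/1.6398 = -3.9090
Critical value: t_{0.025,44} = ±2.015
p-value ≈ 0.0003
Decision: reject H₀

Answer: t = -3.9090, reject H₀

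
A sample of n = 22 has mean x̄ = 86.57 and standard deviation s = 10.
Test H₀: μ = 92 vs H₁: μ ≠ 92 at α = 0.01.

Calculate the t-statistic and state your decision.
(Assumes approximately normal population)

df = n - 1 = 21
SE = s/√n = 10/√22 = 2.1320
t = (x̄ - μ₀)/SE = (86.57 - 92)/2.1320 = -2.5469
Critical value: t_{0.005,21} = ±2.831
p-value ≈ 0.0188
Decision: fail to reject H₀

Answer: t = -2.5469, fail to reject H₀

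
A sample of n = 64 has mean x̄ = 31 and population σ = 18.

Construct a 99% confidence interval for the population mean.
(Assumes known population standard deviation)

Answer: (25.2040, 36.7960)

Derivation:
Confidence level: 99%, α = 0.01
z_0.005 = 2.576
SE = σ/√n = 18/√64 = 2.2500
Margin of error = 2.576 × 2.2500 = 5.7960
CI: x̄ ± margin = 31 ± 5.7960
CI: (25.2040, 36.7960)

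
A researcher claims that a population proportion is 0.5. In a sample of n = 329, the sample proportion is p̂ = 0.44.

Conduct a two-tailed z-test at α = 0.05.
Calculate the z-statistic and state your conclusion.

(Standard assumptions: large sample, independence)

Answer: z = -2.1766, reject H₀

Derivation:
H₀: p = 0.5, H₁: p ≠ 0.5
Standard error: SE = √(p₀(1-p₀)/n) = √(0.5×0.5/329) = 0.027566
z-statistic: z = (p̂ - p₀)/SE = (0.44 - 0.5)/0.027566 = -2.1766
Critical value: z_0.025 = ±1.960
p-value = 0.0295
Decision: reject H₀ at α = 0.05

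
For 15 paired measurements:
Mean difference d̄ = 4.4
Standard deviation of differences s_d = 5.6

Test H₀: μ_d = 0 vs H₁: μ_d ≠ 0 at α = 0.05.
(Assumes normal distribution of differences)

df = n - 1 = 14
SE = s_d/√n = 5.6/√15 = 1.4459
t = d̄/SE = 4.4/1.4459 = 3.0431
Critical value: t_{0.025,14} = ±2.145
p-value ≈ 0.0088
Decision: reject H₀

Answer: t = 3.0431, reject H₀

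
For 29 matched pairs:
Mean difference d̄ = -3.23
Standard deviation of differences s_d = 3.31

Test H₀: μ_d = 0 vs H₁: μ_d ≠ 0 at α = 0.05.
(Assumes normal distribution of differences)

df = n - 1 = 28
SE = s_d/√n = 3.31/√29 = 0.6147
t = d̄/SE = -3.23/0.6147 = -5.2546
Critical value: t_{0.025,28} = ±2.048
p-value < 0.0001
Decision: reject H₀

Answer: t = -5.2546, reject H₀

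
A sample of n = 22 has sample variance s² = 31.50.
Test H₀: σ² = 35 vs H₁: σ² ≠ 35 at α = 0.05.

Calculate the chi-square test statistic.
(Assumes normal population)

df = n - 1 = 21
χ² = (n-1)s²/σ₀² = 21×31.50/35 = 18.9000
Critical values: χ²_{0.975,21} = 10.283, χ²_{0.025,21} = 35.479
Rejection region: χ² < 10.283 or χ² > 35.479
Decision: fail to reject H₀

Answer: χ² = 18.9000, fail to reject H₀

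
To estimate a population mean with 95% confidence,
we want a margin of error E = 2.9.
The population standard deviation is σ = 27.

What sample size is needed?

Answer: n = 333

Derivation:
z_0.025 = 1.960
n = (z×σ/E)² = (1.960×27/2.9)²
n = 332.9996
Round up: n = 333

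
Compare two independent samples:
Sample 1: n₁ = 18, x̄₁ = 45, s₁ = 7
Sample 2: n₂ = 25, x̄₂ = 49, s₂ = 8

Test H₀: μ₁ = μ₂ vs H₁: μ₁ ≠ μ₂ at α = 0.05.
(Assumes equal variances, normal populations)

Answer: t = -1.7023, fail to reject H₀

Derivation:
Pooled variance: s²_p = [17×7² + 24×8²]/(41) = 57.7805
s_p = 7.6013
SE = s_p×√(1/n₁ + 1/n₂) = 7.6013×√(1/18 + 1/25) = 2.3497
t = (x̄₁ - x̄₂)/SE = (45 - 49)/2.3497 = -1.7023
df = 41, t-critical = ±2.020
Decision: fail to reject H₀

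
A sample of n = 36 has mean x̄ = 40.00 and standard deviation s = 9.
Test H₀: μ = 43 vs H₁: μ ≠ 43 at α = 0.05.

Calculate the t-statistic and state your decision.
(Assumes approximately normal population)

df = n - 1 = 35
SE = s/√n = 9/√36 = 1.5000
t = (x̄ - μ₀)/SE = (40.00 - 43)/1.5000 = -2.0000
Critical value: t_{0.025,35} = ±2.030
p-value ≈ 0.0533
Decision: fail to reject H₀

Answer: t = -2.0000, fail to reject H₀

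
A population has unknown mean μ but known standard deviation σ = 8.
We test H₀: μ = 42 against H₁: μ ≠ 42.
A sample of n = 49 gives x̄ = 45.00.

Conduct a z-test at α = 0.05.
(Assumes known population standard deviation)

Standard error: SE = σ/√n = 8/√49 = 1.1429
z-statistic: z = (x̄ - μ₀)/SE = (45.00 - 42)/1.1429 = 2.6249
Critical value: ±1.960
p-value = 0.0087
Decision: reject H₀

Answer: z = 2.6249, reject H₀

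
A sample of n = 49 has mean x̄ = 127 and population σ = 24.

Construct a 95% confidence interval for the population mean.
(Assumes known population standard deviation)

Answer: (120.2799, 133.7201)

Derivation:
Confidence level: 95%, α = 0.05
z_0.025 = 1.960
SE = σ/√n = 24/√49 = 3.4286
Margin of error = 1.960 × 3.4286 = 6.7201
CI: x̄ ± margin = 127 ± 6.7201
CI: (120.2799, 133.7201)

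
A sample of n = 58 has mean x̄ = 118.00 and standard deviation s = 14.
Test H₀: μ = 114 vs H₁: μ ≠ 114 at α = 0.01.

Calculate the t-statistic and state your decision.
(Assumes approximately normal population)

df = n - 1 = 57
SE = s/√n = 14/√58 = 1.8383
t = (x̄ - μ₀)/SE = (118.00 - 114)/1.8383 = 2.1759
Critical value: t_{0.005,57} = ±2.665
p-value ≈ 0.0337
Decision: fail to reject H₀

Answer: t = 2.1759, fail to reject H₀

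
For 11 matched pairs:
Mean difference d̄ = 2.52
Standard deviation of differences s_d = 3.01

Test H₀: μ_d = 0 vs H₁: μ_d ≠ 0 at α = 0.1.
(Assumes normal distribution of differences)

df = n - 1 = 10
SE = s_d/√n = 3.01/√11 = 0.9075
t = d̄/SE = 2.52/0.9075 = 2.7769
Critical value: t_{0.05,10} = ±1.812
p-value ≈ 0.0196
Decision: reject H₀

Answer: t = 2.7769, reject H₀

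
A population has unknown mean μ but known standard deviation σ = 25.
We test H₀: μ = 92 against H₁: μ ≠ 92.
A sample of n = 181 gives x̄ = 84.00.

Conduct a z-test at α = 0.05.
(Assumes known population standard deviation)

Answer: z = -4.3052, reject H₀

Derivation:
Standard error: SE = σ/√n = 25/√181 = 1.8582
z-statistic: z = (x̄ - μ₀)/SE = (84.00 - 92)/1.8582 = -4.3052
Critical value: ±1.960
p-value < 0.0001
Decision: reject H₀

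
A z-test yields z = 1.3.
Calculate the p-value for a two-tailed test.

Answer: p-value ≈ 0.1936

Derivation:
For z = 1.3:
p = 2×P(Z > |1.3|) = 2×(1 - Φ(1.3)) = 0.1936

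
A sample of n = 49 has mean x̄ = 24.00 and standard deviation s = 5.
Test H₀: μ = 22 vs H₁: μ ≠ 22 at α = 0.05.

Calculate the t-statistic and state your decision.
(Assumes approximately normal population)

df = n - 1 = 48
SE = s/√n = 5/√49 = 0.7143
t = (x̄ - μ₀)/SE = (24.00 - 22)/0.7143 = 2.7999
Critical value: t_{0.025,48} = ±2.011
p-value ≈ 0.0073
Decision: reject H₀

Answer: t = 2.7999, reject H₀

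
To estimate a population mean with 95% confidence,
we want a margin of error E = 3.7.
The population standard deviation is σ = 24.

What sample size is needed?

z_0.025 = 1.960
n = (z×σ/E)² = (1.960×24/3.7)²
n = 161.6334
Round up: n = 162

Answer: n = 162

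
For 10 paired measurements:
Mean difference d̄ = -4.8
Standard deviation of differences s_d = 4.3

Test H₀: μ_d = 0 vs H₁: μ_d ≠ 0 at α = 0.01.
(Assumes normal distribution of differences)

Answer: t = -3.5299, reject H₀

Derivation:
df = n - 1 = 9
SE = s_d/√n = 4.3/√10 = 1.3598
t = d̄/SE = -4.8/1.3598 = -3.5299
Critical value: t_{0.005,9} = ±3.250
p-value ≈ 0.0064
Decision: reject H₀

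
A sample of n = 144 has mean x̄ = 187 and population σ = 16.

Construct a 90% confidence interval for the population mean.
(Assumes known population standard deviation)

Confidence level: 90%, α = 0.1
z_0.05 = 1.645
SE = σ/√n = 16/√144 = 1.3333
Margin of error = 1.645 × 1.3333 = 2.1933
CI: x̄ ± margin = 187 ± 2.1933
CI: (184.8067, 189.1933)

Answer: (184.8067, 189.1933)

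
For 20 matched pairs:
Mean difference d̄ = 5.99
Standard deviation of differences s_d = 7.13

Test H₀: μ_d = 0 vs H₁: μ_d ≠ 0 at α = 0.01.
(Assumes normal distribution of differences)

Answer: t = 3.7571, reject H₀

Derivation:
df = n - 1 = 19
SE = s_d/√n = 7.13/√20 = 1.5943
t = d̄/SE = 5.99/1.5943 = 3.7571
Critical value: t_{0.005,19} = ±2.861
p-value ≈ 0.0013
Decision: reject H₀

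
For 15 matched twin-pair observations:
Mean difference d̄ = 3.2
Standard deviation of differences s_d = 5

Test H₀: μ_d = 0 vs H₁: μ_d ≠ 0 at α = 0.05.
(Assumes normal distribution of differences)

Answer: t = 2.4787, reject H₀

Derivation:
df = n - 1 = 14
SE = s_d/√n = 5/√15 = 1.2910
t = d̄/SE = 3.2/1.2910 = 2.4787
Critical value: t_{0.025,14} = ±2.145
p-value ≈ 0.0265
Decision: reject H₀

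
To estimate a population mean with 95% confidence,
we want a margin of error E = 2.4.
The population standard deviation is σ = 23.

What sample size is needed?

z_0.025 = 1.960
n = (z×σ/E)² = (1.960×23/2.4)²
n = 352.8136
Round up: n = 353

Answer: n = 353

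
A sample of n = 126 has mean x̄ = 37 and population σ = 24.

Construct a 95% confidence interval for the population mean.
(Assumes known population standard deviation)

Answer: (32.8093, 41.1907)

Derivation:
Confidence level: 95%, α = 0.05
z_0.025 = 1.960
SE = σ/√n = 24/√126 = 2.1381
Margin of error = 1.960 × 2.1381 = 4.1907
CI: x̄ ± margin = 37 ± 4.1907
CI: (32.8093, 41.1907)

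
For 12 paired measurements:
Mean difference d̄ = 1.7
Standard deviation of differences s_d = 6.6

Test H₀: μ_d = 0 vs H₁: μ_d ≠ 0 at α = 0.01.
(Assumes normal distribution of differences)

df = n - 1 = 11
SE = s_d/√n = 6.6/√12 = 1.9053
t = d̄/SE = 1.7/1.9053 = 0.8922
Critical value: t_{0.005,11} = ±3.106
p-value ≈ 0.3914
Decision: fail to reject H₀

Answer: t = 0.8922, fail to reject H₀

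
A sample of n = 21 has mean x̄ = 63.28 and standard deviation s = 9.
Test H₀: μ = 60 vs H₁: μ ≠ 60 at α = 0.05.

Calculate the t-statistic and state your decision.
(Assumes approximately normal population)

Answer: t = 1.6701, fail to reject H₀

Derivation:
df = n - 1 = 20
SE = s/√n = 9/√21 = 1.9640
t = (x̄ - μ₀)/SE = (63.28 - 60)/1.9640 = 1.6701
Critical value: t_{0.025,20} = ±2.086
p-value ≈ 0.1105
Decision: fail to reject H₀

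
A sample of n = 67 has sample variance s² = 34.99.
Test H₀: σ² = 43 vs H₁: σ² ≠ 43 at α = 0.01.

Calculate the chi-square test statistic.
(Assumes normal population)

Answer: χ² = 53.7056, fail to reject H₀

Derivation:
df = n - 1 = 66
χ² = (n-1)s²/σ₀² = 66×34.99/43 = 53.7056
Critical values: χ²_{0.995,66} = 40.158, χ²_{0.005,66} = 99.330
Rejection region: χ² < 40.158 or χ² > 99.330
Decision: fail to reject H₀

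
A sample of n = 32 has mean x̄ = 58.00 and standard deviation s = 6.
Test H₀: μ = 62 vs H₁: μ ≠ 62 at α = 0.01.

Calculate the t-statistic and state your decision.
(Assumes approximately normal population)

df = n - 1 = 31
SE = s/√n = 6/√32 = 1.0607
t = (x̄ - μ₀)/SE = (58.00 - 62)/1.0607 = -3.7711
Critical value: t_{0.005,31} = ±2.744
p-value ≈ 0.0007
Decision: reject H₀

Answer: t = -3.7711, reject H₀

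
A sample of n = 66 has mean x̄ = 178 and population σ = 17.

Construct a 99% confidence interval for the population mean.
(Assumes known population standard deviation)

Confidence level: 99%, α = 0.01
z_0.005 = 2.576
SE = σ/√n = 17/√66 = 2.0926
Margin of error = 2.576 × 2.0926 = 5.3905
CI: x̄ ± margin = 178 ± 5.3905
CI: (172.6095, 183.3905)

Answer: (172.6095, 183.3905)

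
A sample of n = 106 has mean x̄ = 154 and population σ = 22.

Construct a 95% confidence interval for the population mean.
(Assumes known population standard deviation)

Confidence level: 95%, α = 0.05
z_0.025 = 1.960
SE = σ/√n = 22/√106 = 2.1368
Margin of error = 1.960 × 2.1368 = 4.1881
CI: x̄ ± margin = 154 ± 4.1881
CI: (149.8119, 158.1881)

Answer: (149.8119, 158.1881)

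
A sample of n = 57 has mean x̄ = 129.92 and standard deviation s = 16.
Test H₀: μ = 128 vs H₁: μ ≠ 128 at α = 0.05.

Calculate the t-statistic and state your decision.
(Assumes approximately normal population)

Answer: t = 0.9060, fail to reject H₀

Derivation:
df = n - 1 = 56
SE = s/√n = 16/√57 = 2.1193
t = (x̄ - μ₀)/SE = (129.92 - 128)/2.1193 = 0.9060
Critical value: t_{0.025,56} = ±2.003
p-value ≈ 0.3688
Decision: fail to reject H₀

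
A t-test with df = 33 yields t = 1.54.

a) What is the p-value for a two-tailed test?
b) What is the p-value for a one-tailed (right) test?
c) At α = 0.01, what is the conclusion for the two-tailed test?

Using t-distribution with df = 33:
a) Two-tailed: p = 2×P(T > 1.54) = 0.1331
b) One-tailed: p = P(T > 1.54) = 0.0665
c) 0.1331 ≥ 0.01, fail to reject H₀

Answer: a) 0.1331, b) 0.0665, c) fail to reject H₀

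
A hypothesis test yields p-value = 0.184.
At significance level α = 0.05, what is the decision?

Compare p-value to α:
0.184 ≥ 0.05
Decision: fail to reject H₀

Answer: fail to reject H₀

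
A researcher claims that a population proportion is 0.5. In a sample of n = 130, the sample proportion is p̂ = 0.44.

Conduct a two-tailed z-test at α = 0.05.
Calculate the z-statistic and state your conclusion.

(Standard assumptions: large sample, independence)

H₀: p = 0.5, H₁: p ≠ 0.5
Standard error: SE = √(p₀(1-p₀)/n) = √(0.5×0.5/130) = 0.043853
z-statistic: z = (p̂ - p₀)/SE = (0.44 - 0.5)/0.043853 = -1.3682
Critical value: z_0.025 = ±1.960
p-value = 0.1712
Decision: fail to reject H₀ at α = 0.05

Answer: z = -1.3682, fail to reject H₀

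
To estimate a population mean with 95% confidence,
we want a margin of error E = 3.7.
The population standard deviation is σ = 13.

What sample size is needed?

z_0.025 = 1.960
n = (z×σ/E)² = (1.960×13/3.7)²
n = 47.4237
Round up: n = 48

Answer: n = 48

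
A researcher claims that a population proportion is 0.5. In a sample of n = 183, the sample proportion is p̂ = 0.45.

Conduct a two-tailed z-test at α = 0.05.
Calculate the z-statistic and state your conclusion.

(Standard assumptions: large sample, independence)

H₀: p = 0.5, H₁: p ≠ 0.5
Standard error: SE = √(p₀(1-p₀)/n) = √(0.5×0.5/183) = 0.036961
z-statistic: z = (p̂ - p₀)/SE = (0.45 - 0.5)/0.036961 = -1.3528
Critical value: z_0.025 = ±1.960
p-value = 0.1761
Decision: fail to reject H₀ at α = 0.05

Answer: z = -1.3528, fail to reject H₀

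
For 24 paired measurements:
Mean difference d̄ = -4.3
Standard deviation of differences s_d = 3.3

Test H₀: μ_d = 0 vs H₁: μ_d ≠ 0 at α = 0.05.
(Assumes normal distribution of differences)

Answer: t = -6.3836, reject H₀

Derivation:
df = n - 1 = 23
SE = s_d/√n = 3.3/√24 = 0.6736
t = d̄/SE = -4.3/0.6736 = -6.3836
Critical value: t_{0.025,23} = ±2.069
p-value < 0.0001
Decision: reject H₀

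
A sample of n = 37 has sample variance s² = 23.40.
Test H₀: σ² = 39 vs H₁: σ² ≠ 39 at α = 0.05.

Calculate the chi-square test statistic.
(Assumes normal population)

Answer: χ² = 21.6000, fail to reject H₀

Derivation:
df = n - 1 = 36
χ² = (n-1)s²/σ₀² = 36×23.40/39 = 21.6000
Critical values: χ²_{0.975,36} = 21.336, χ²_{0.025,36} = 54.437
Rejection region: χ² < 21.336 or χ² > 54.437
Decision: fail to reject H₀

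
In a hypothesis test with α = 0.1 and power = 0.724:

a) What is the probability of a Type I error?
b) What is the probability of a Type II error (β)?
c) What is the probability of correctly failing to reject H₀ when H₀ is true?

a) Type I error probability = α = 0.1
b) Power = P(reject H₀ | H₁ true) = 1 - β = 0.724, so Type II error probability = β = 1 - Power = 0.276
c) P(fail to reject H₀ | H₀ true) = 1 - α = 0.9

Answer: a) 0.1, b) 0.276, c) 0.9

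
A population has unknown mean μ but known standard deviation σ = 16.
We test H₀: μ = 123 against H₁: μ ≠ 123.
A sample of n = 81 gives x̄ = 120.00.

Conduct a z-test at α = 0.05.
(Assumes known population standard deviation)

Standard error: SE = σ/√n = 16/√81 = 1.7778
z-statistic: z = (x̄ - μ₀)/SE = (120.00 - 123)/1.7778 = -1.6875
Critical value: ±1.960
p-value = 0.0915
Decision: fail to reject H₀

Answer: z = -1.6875, fail to reject H₀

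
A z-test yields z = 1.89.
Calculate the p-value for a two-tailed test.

For z = 1.89:
p = 2×P(Z > |1.89|) = 2×(1 - Φ(1.89)) = 0.0588

Answer: p-value ≈ 0.0588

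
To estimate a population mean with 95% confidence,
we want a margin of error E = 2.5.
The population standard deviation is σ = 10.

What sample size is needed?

Answer: n = 62

Derivation:
z_0.025 = 1.960
n = (z×σ/E)² = (1.960×10/2.5)²
n = 61.4656
Round up: n = 62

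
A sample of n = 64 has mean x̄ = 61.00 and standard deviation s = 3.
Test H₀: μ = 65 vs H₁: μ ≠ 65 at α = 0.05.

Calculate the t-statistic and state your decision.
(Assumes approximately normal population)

Answer: t = -10.6667, reject H₀

Derivation:
df = n - 1 = 63
SE = s/√n = 3/√64 = 0.3750
t = (x̄ - μ₀)/SE = (61.00 - 65)/0.3750 = -10.6667
Critical value: t_{0.025,63} = ±1.998
p-value < 0.0001
Decision: reject H₀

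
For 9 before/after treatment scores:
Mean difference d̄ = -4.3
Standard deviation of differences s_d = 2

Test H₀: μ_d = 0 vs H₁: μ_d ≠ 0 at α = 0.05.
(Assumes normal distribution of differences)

Answer: t = -6.4497, reject H₀

Derivation:
df = n - 1 = 8
SE = s_d/√n = 2/√9 = 0.6667
t = d̄/SE = -4.3/0.6667 = -6.4497
Critical value: t_{0.025,8} = ±2.306
p-value ≈ 0.0002
Decision: reject H₀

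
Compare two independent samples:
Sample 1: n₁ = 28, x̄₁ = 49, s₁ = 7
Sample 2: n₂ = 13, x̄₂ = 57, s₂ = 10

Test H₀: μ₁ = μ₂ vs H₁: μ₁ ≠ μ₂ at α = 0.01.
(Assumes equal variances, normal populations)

Pooled variance: s²_p = [27×7² + 12×10²]/(39) = 64.6923
s_p = 8.0432
SE = s_p×√(1/n₁ + 1/n₂) = 8.0432×√(1/28 + 1/13) = 2.6994
t = (x̄₁ - x̄₂)/SE = (49 - 57)/2.6994 = -2.9636
df = 39, t-critical = ±2.708
Decision: reject H₀

Answer: t = -2.9636, reject H₀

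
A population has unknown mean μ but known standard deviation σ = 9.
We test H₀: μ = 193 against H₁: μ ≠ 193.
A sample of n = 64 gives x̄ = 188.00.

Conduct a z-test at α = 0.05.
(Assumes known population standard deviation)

Standard error: SE = σ/√n = 9/√64 = 1.1250
z-statistic: z = (x̄ - μ₀)/SE = (188.00 - 193)/1.1250 = -4.4444
Critical value: ±1.960
p-value < 0.0001
Decision: reject H₀

Answer: z = -4.4444, reject H₀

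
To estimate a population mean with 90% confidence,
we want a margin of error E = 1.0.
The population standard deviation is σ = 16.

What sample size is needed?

z_0.05 = 1.645
n = (z×σ/E)² = (1.645×16/1.0)²
n = 692.7424
Round up: n = 693

Answer: n = 693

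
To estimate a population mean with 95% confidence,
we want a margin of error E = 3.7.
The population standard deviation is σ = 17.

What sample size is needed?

Answer: n = 82

Derivation:
z_0.025 = 1.960
n = (z×σ/E)² = (1.960×17/3.7)²
n = 81.0973
Round up: n = 82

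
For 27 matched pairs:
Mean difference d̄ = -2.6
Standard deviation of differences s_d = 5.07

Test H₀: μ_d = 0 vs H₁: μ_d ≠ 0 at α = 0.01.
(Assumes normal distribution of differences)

df = n - 1 = 26
SE = s_d/√n = 5.07/√27 = 0.9757
t = d̄/SE = -2.6/0.9757 = -2.6648
Critical value: t_{0.005,26} = ±2.779
p-value ≈ 0.0131
Decision: fail to reject H₀

Answer: t = -2.6648, fail to reject H₀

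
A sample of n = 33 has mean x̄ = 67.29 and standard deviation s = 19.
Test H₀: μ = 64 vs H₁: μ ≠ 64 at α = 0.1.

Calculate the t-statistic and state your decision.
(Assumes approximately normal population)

Answer: t = 0.9947, fail to reject H₀

Derivation:
df = n - 1 = 32
SE = s/√n = 19/√33 = 3.3075
t = (x̄ - μ₀)/SE = (67.29 - 64)/3.3075 = 0.9947
Critical value: t_{0.05,32} = ±1.694
p-value ≈ 0.3273
Decision: fail to reject H₀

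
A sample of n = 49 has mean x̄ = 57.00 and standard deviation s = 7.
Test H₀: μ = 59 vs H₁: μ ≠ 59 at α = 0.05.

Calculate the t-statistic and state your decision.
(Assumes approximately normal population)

Answer: t = -2.0000, fail to reject H₀

Derivation:
df = n - 1 = 48
SE = s/√n = 7/√49 = 1.0000
t = (x̄ - μ₀)/SE = (57.00 - 59)/1.0000 = -2.0000
Critical value: t_{0.025,48} = ±2.011
p-value ≈ 0.0512
Decision: fail to reject H₀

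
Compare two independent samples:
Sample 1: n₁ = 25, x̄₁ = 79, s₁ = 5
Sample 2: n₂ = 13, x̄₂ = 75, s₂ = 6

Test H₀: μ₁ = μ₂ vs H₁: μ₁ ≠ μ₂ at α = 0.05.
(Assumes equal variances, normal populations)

Pooled variance: s²_p = [24×5² + 12×6²]/(36) = 28.6667
s_p = 5.3541
SE = s_p×√(1/n₁ + 1/n₂) = 5.3541×√(1/25 + 1/13) = 1.8308
t = (x̄₁ - x̄₂)/SE = (79 - 75)/1.8308 = 2.1848
df = 36, t-critical = ±2.028
Decision: reject H₀

Answer: t = 2.1848, reject H₀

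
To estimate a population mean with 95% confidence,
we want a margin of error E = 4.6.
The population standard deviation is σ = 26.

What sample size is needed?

Answer: n = 123

Derivation:
z_0.025 = 1.960
n = (z×σ/E)² = (1.960×26/4.6)²
n = 122.7279
Round up: n = 123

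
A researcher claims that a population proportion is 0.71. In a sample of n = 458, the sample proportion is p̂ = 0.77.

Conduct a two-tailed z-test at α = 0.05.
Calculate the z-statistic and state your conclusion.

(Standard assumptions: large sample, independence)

H₀: p = 0.71, H₁: p ≠ 0.71
Standard error: SE = √(p₀(1-p₀)/n) = √(0.71×0.29/458) = 0.021203
z-statistic: z = (p̂ - p₀)/SE = (0.77 - 0.71)/0.021203 = 2.8298
Critical value: z_0.025 = ±1.960
p-value = 0.0047
Decision: reject H₀ at α = 0.05

Answer: z = 2.8298, reject H₀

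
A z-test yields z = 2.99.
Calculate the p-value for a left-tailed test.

Answer: p-value ≈ 0.9986

Derivation:
For z = 2.99:
p = P(Z < 2.99) = Φ(2.99) = 0.9986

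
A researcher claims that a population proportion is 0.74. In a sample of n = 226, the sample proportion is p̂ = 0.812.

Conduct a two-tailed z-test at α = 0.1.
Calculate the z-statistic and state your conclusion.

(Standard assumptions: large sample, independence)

Answer: z = 2.4676, reject H₀

Derivation:
H₀: p = 0.74, H₁: p ≠ 0.74
Standard error: SE = √(p₀(1-p₀)/n) = √(0.74×0.26/226) = 0.029178
z-statistic: z = (p̂ - p₀)/SE = (0.812 - 0.74)/0.029178 = 2.4676
Critical value: z_0.05 = ±1.645
p-value = 0.0136
Decision: reject H₀ at α = 0.1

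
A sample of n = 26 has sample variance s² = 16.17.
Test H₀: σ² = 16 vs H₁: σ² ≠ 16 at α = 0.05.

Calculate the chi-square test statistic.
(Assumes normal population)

df = n - 1 = 25
χ² = (n-1)s²/σ₀² = 25×16.17/16 = 25.2656
Critical values: χ²_{0.975,25} = 13.120, χ²_{0.025,25} = 40.646
Rejection region: χ² < 13.120 or χ² > 40.646
Decision: fail to reject H₀

Answer: χ² = 25.2656, fail to reject H₀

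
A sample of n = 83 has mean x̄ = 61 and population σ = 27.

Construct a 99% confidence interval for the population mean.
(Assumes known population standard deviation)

Answer: (53.3658, 68.6342)

Derivation:
Confidence level: 99%, α = 0.01
z_0.005 = 2.576
SE = σ/√n = 27/√83 = 2.9636
Margin of error = 2.576 × 2.9636 = 7.6342
CI: x̄ ± margin = 61 ± 7.6342
CI: (53.3658, 68.6342)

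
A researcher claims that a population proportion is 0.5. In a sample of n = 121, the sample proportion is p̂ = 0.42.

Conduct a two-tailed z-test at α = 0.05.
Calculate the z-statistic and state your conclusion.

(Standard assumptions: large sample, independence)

H₀: p = 0.5, H₁: p ≠ 0.5
Standard error: SE = √(p₀(1-p₀)/n) = √(0.5×0.5/121) = 0.045455
z-statistic: z = (p̂ - p₀)/SE = (0.42 - 0.5)/0.045455 = -1.7600
Critical value: z_0.025 = ±1.960
p-value = 0.0784
Decision: fail to reject H₀ at α = 0.05

Answer: z = -1.7600, fail to reject H₀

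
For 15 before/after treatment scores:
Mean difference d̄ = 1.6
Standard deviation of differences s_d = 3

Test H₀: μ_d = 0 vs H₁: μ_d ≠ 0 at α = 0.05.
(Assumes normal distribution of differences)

Answer: t = 2.0656, fail to reject H₀

Derivation:
df = n - 1 = 14
SE = s_d/√n = 3/√15 = 0.7746
t = d̄/SE = 1.6/0.7746 = 2.0656
Critical value: t_{0.025,14} = ±2.145
p-value ≈ 0.0579
Decision: fail to reject H₀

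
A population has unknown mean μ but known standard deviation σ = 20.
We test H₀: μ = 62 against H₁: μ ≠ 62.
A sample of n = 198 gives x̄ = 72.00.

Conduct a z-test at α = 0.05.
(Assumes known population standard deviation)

Standard error: SE = σ/√n = 20/√198 = 1.4213
z-statistic: z = (x̄ - μ₀)/SE = (72.00 - 62)/1.4213 = 7.0358
Critical value: ±1.960
p-value < 0.0001
Decision: reject H₀

Answer: z = 7.0358, reject H₀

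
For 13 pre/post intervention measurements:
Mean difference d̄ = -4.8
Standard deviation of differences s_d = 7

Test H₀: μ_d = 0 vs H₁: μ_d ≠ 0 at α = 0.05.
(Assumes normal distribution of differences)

Answer: t = -2.4723, reject H₀

Derivation:
df = n - 1 = 12
SE = s_d/√n = 7/√13 = 1.9415
t = d̄/SE = -4.8/1.9415 = -2.4723
Critical value: t_{0.025,12} = ±2.179
p-value ≈ 0.0294
Decision: reject H₀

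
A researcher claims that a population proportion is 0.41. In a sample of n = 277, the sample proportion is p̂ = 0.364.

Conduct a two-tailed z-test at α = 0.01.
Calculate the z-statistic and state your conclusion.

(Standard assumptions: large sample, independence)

Answer: z = -1.5566, fail to reject H₀

Derivation:
H₀: p = 0.41, H₁: p ≠ 0.41
Standard error: SE = √(p₀(1-p₀)/n) = √(0.41×0.59/277) = 0.029551
z-statistic: z = (p̂ - p₀)/SE = (0.364 - 0.41)/0.029551 = -1.5566
Critical value: z_0.005 = ±2.576
p-value = 0.1196
Decision: fail to reject H₀ at α = 0.01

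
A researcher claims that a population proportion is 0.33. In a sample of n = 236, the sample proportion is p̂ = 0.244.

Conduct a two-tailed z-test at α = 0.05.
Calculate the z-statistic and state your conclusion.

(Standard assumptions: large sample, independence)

H₀: p = 0.33, H₁: p ≠ 0.33
Standard error: SE = √(p₀(1-p₀)/n) = √(0.33×0.67/236) = 0.030608
z-statistic: z = (p̂ - p₀)/SE = (0.244 - 0.33)/0.030608 = -2.8097
Critical value: z_0.025 = ±1.960
p-value = 0.0050
Decision: reject H₀ at α = 0.05

Answer: z = -2.8097, reject H₀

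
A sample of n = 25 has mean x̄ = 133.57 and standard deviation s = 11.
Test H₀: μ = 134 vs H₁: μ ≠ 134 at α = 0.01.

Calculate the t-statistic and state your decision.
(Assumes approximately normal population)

df = n - 1 = 24
SE = s/√n = 11/√25 = 2.2000
t = (x̄ - μ₀)/SE = (133.57 - 134)/2.2000 = -0.1955
Critical value: t_{0.005,24} = ±2.797
p-value ≈ 0.8466
Decision: fail to reject H₀

Answer: t = -0.1955, fail to reject H₀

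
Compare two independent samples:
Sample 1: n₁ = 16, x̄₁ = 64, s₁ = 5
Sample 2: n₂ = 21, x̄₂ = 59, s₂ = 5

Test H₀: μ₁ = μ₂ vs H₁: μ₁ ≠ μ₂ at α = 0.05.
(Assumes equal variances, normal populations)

Pooled variance: s²_p = [15×5² + 20×5²]/(35) = 25.0000
s_p = 5.0000
SE = s_p×√(1/n₁ + 1/n₂) = 5.0000×√(1/16 + 1/21) = 1.6592
t = (x̄₁ - x̄₂)/SE = (64 - 59)/1.6592 = 3.0135
df = 35, t-critical = ±2.030
Decision: reject H₀

Answer: t = 3.0135, reject H₀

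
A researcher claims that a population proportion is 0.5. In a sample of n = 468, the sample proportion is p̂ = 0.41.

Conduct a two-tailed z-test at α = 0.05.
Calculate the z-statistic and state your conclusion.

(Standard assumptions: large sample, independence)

Answer: z = -3.8939, reject H₀

Derivation:
H₀: p = 0.5, H₁: p ≠ 0.5
Standard error: SE = √(p₀(1-p₀)/n) = √(0.5×0.5/468) = 0.023113
z-statistic: z = (p̂ - p₀)/SE = (0.41 - 0.5)/0.023113 = -3.8939
Critical value: z_0.025 = ±1.960
p-value = 0.0001
Decision: reject H₀ at α = 0.05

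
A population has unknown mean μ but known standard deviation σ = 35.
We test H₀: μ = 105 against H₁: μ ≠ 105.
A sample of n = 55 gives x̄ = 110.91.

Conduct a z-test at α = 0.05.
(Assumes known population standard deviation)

Standard error: SE = σ/√n = 35/√55 = 4.7194
z-statistic: z = (x̄ - μ₀)/SE = (110.91 - 105)/4.7194 = 1.2523
Critical value: ±1.960
p-value = 0.2105
Decision: fail to reject H₀

Answer: z = 1.2523, fail to reject H₀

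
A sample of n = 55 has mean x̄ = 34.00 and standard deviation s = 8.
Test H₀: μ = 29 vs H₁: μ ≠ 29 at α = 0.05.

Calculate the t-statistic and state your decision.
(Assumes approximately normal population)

df = n - 1 = 54
SE = s/√n = 8/√55 = 1.0787
t = (x̄ - μ₀)/SE = (34.00 - 29)/1.0787 = 4.6352
Critical value: t_{0.025,54} = ±2.005
p-value < 0.0001
Decision: reject H₀

Answer: t = 4.6352, reject H₀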